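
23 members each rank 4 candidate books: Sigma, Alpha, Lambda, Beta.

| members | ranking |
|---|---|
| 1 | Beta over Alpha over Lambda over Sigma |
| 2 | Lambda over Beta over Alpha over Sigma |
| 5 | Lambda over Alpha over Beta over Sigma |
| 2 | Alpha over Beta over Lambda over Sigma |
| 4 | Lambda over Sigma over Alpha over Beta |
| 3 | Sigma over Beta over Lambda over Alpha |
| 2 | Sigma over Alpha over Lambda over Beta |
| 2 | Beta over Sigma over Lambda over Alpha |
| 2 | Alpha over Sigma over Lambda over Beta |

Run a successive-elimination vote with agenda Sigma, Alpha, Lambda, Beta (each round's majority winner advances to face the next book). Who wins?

Lambda

Round 1: Sigma vs Alpha — 11–12, Alpha advances.
Round 2: Alpha vs Lambda — 7–16, Lambda advances.
Round 3: Lambda vs Beta — 15–8, Lambda advances.
The agenda winner is Lambda.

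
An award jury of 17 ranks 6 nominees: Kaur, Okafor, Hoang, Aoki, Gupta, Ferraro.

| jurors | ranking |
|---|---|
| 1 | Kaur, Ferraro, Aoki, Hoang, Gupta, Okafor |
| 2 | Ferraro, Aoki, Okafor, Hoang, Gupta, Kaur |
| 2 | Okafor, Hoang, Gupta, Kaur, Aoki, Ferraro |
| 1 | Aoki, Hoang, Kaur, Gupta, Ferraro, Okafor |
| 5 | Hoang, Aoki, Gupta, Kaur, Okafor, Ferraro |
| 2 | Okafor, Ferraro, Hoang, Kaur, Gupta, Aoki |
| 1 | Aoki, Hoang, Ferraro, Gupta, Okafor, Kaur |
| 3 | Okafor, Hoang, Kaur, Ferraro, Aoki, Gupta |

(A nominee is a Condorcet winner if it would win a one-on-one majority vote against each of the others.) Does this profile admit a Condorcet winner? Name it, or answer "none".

none

Head-to-head results (17 jurors):
Kaur–Okafor: Okafor 10–7.
Kaur vs Hoang: Hoang, 16–1.
Kaur–Aoki: Aoki 9–8.
Kaur vs Gupta: 7 to 10, Gupta.
Kaur vs Ferraro: Kaur is ranked higher on 1+2+1+5+3 = 12 ballots, Ferraro on 5. Kaur wins 12–5.
Okafor vs Hoang: Okafor, 9–8.
Okafor vs Aoki: Aoki wins 10–7.
Okafor vs Gupta: Okafor, 9–8.
Okafor vs Ferraro: 2+5+2+3 = 12 for Okafor, 5 for Ferraro — Okafor by 12–5.
Hoang vs Aoki: 2+5+2+3 = 12 for Hoang, 5 for Aoki — Hoang by 12–5.
Hoang vs Gupta: Hoang wins 17–0.
Hoang vs Ferraro: Hoang, 12–5.
Aoki vs Gupta: Aoki wins 13–4.
Aoki vs Ferraro: 9 to 8, Aoki.
Gupta vs Ferraro: Ferraro wins 9–8.
Each nominee drops at least one matchup (Kaur loses to Okafor; Okafor loses to Aoki; Hoang loses to Okafor; Aoki loses to Hoang; Gupta loses to Okafor; Ferraro loses to Kaur); the cycle Kaur → Ferraro → Gupta → Kaur rules out a Condorcet winner.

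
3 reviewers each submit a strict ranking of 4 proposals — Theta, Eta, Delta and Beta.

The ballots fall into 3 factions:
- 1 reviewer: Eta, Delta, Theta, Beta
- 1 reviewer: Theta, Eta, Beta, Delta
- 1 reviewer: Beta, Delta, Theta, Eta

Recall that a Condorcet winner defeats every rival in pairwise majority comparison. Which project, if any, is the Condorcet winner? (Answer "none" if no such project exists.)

Head-to-head results (3 reviewers):
Theta vs Eta: Theta is ranked higher on 1+1 = 2 ballots, Eta on 1. Theta wins 2–1.
Theta vs Delta: Theta preferred on 1 ballot; Delta wins 2–1.
Theta vs Beta: Theta preferred on 1+1 = 2 ballots; Theta wins 2–1.
Eta vs Delta: Eta preferred on 1+1 = 2 ballots; Eta wins 2–1.
Eta vs Beta: Eta is ranked higher on 1+1 = 2 ballots, Beta on 1. Eta wins 2–1.
Delta vs Beta: 1 for Delta, 2 for Beta — Beta by 2–1.
Each project drops at least one matchup (Theta loses to Delta; Eta loses to Theta; Delta loses to Eta; Beta loses to Theta); the cycle Theta > Eta > Delta > Theta rules out a Condorcet winner.

none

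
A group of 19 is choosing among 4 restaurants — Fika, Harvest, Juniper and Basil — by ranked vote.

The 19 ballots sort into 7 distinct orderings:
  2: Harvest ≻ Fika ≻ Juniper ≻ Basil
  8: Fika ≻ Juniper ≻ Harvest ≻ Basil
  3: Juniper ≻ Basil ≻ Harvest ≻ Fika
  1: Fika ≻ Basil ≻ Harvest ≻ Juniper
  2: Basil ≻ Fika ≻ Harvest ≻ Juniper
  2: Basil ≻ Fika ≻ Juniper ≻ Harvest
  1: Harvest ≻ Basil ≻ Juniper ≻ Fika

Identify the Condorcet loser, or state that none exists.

Head-to-head results (19 friends):
Fika vs Harvest: Fika is ranked higher on 8+1+2+2 = 13 ballots, Harvest on 6. Fika wins 13–6.
Fika vs Juniper: Fika wins 15–4.
Fika vs Basil: Fika is ranked higher on 2+8+1 = 11 ballots, Basil on 8. Fika wins 11–8.
Harvest vs Juniper: 6 to 13, Juniper.
Harvest vs Basil: 2+8+1 = 11 for Harvest, 8 for Basil — Harvest by 11–8.
Juniper vs Basil: 13 to 6, Juniper.
Basil loses to every other restaurant — it is the Condorcet loser.

Basil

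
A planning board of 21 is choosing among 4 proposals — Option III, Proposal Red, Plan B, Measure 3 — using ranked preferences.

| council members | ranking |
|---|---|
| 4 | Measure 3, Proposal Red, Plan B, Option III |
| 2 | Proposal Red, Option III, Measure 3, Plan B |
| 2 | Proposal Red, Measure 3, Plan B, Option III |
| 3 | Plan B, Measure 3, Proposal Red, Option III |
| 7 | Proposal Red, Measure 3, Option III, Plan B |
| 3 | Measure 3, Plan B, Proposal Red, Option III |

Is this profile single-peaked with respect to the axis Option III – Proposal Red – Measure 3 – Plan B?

Axis positions: Option III=1, Proposal Red=2, Measure 3=3, Plan B=4.
Bloc 1 (peak Measure 3 at position 3): ranking walks positions 3-2-4-1, expanding outward from the peak — single-peaked.
Bloc 2 (peak Proposal Red at position 2): ranking walks positions 2-1-3-4, expanding outward from the peak — single-peaked.
Bloc 3 (peak Proposal Red at position 2): ranking walks positions 2-3-4-1, expanding outward from the peak — single-peaked.
Bloc 4 (peak Plan B at position 4): ranking walks positions 4-3-2-1, expanding outward from the peak — single-peaked.
Bloc 5 (peak Proposal Red at position 2): ranking walks positions 2-3-1-4, expanding outward from the peak — single-peaked.
Bloc 6 (peak Measure 3 at position 3): ranking walks positions 3-4-2-1, expanding outward from the peak — single-peaked.
Every ranking is single-peaked on this axis.

yes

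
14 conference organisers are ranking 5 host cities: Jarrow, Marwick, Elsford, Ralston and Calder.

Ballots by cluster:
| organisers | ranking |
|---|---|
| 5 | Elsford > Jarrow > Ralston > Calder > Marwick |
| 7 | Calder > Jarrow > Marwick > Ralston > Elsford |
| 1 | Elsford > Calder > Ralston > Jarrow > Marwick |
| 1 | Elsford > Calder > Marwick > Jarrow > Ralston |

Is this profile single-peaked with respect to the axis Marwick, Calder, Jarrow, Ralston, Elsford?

Axis positions: Marwick=1, Calder=2, Jarrow=3, Ralston=4, Elsford=5.
Cluster 1: ranking walks positions 5-3-4-2-1; Jarrow is ranked above Ralston even though Ralston lies between Jarrow and the peak Elsford on the axis — preferences dip and rise again. Not single-peaked.
Cluster 2 (peak Calder at position 2): ranking walks positions 2-3-1-4-5, expanding outward from the peak — single-peaked.
Cluster 3: ranking walks positions 5-2-4-3-1; Calder is ranked above Ralston even though Ralston lies between Calder and the peak Elsford on the axis — preferences dip and rise again. Not single-peaked.
Cluster 4: ranking walks positions 5-2-1-3-4; Calder is ranked above Ralston even though Ralston lies between Calder and the peak Elsford on the axis — preferences dip and rise again. Not single-peaked.
Cluster 1 violates single-peakedness, so the profile is not single-peaked on this axis.

no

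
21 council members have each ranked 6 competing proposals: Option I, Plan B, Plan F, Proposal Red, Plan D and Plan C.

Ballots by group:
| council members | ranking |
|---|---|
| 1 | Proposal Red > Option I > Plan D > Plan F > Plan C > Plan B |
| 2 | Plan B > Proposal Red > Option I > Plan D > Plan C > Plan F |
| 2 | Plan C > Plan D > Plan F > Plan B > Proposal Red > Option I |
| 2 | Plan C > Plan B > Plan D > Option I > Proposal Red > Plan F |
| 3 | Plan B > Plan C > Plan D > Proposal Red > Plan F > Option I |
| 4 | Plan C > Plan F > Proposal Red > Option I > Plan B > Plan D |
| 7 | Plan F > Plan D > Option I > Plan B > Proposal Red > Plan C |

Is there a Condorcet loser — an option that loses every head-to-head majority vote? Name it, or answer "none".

Pairwise majorities:
Option I vs Plan B: Option I preferred on 1+4+7 = 12 ballots; Option I wins 12–9.
Option I vs Plan F: Option I preferred on 1+2+2 = 5 ballots; Plan F wins 16–5.
Option I vs Proposal Red: Proposal Red, 12–9.
Option I vs Plan D: Option I is ranked higher on 1+2+4 = 7 ballots, Plan D on 14. Plan D wins 14–7.
Option I vs Plan C: Option I is ranked higher on 1+2+7 = 10 ballots, Plan C on 11. Plan C wins 11–10.
Plan B vs Plan F: 7 to 14, Plan F.
Plan B vs Proposal Red: Plan B, 16–5.
Plan B vs Plan D: 11 to 10, Plan B.
Plan B vs Plan C: Plan B is ranked higher on 2+3+7 = 12 ballots, Plan C on 9. Plan B wins 12–9.
Plan F vs Proposal Red: Plan F, 13–8.
Plan F vs Plan D: 11 to 10, Plan F.
Plan F vs Plan C: Plan C, 13–8.
Proposal Red vs Plan D: Plan D wins 14–7.
Proposal Red–Plan C: Plan C 11–10.
Plan D vs Plan C: Plan C, 11–10.
Every option wins at least one matchup (Option I beats Plan B; Plan B beats Proposal Red; Plan F beats Option I; Proposal Red beats Option I; Plan D beats Option I; Plan C beats Option I), so there is no Condorcet loser.

none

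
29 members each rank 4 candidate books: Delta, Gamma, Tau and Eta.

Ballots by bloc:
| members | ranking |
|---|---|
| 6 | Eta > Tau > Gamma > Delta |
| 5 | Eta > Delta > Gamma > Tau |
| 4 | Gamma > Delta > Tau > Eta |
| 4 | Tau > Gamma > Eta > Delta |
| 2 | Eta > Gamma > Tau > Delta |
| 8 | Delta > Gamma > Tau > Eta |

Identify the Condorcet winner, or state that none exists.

Gamma

Pairwise majorities:
Delta vs Gamma: Gamma, 16–13.
Delta vs Tau: Delta wins 17–12.
Delta vs Eta: Eta, 17–12.
Gamma–Tau: Gamma 19–10.
Gamma vs Eta: Gamma wins 16–13.
Tau vs Eta: Tau, 16–13.
Gamma beats each of Delta, Tau, Eta — Gamma is the Condorcet winner.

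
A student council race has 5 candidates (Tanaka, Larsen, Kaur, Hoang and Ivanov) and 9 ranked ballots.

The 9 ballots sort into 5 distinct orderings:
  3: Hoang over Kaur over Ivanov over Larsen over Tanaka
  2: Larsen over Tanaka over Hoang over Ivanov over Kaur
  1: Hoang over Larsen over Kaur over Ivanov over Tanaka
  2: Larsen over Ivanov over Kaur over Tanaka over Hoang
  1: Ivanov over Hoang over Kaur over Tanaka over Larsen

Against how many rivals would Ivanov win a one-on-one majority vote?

Ivanov against each rival (9 voters):
Ivanov vs Tanaka: Ivanov, 7–2.
Ivanov vs Larsen: Ivanov preferred on 3+1 = 4 ballots; Larsen wins 5–4.
Ivanov vs Kaur: Ivanov preferred on 2+2+1 = 5 ballots; Ivanov wins 5–4.
Ivanov vs Hoang: Hoang, 6–3.
Ivanov beats Tanaka, Kaur; loses to Larsen, Hoang — 2 pairwise wins.

2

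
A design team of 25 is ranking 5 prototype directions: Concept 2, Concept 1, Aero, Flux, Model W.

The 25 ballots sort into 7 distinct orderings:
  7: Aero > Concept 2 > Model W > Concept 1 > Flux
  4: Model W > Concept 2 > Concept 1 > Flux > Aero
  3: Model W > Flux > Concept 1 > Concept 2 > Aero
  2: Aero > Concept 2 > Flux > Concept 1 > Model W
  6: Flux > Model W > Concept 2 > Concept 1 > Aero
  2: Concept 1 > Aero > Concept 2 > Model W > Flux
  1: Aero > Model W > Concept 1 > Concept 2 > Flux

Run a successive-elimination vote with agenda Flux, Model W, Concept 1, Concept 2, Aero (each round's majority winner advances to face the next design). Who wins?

Model W

Round 1: Flux vs Model W — 8–17, Model W advances.
Round 2: Model W vs Concept 1 — 21–4, Model W advances.
Round 3: Model W vs Concept 2 — 14–11, Model W advances.
Round 4: Model W vs Aero — 13–12, Model W advances.
The agenda winner is Model W.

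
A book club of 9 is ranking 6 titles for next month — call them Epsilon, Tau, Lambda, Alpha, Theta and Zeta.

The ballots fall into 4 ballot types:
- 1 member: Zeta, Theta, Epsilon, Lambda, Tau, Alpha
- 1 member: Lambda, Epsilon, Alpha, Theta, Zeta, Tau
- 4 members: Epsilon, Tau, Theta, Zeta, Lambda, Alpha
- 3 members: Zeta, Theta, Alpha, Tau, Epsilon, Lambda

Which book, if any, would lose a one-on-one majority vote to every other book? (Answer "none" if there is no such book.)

Pairwise majorities:
Epsilon vs Tau: Epsilon, 6–3.
Epsilon vs Lambda: 1+4+3 = 8 for Epsilon, 1 for Lambda — Epsilon by 8–1.
Epsilon vs Alpha: Epsilon wins 6–3.
Epsilon vs Theta: Epsilon, 5–4.
Epsilon vs Zeta: 1+4 = 5 for Epsilon, 4 for Zeta — Epsilon by 5–4.
Tau vs Lambda: Tau, 7–2.
Tau vs Alpha: Tau preferred on 1+4 = 5 ballots; Tau wins 5–4.
Tau vs Theta: Theta, 5–4.
Tau vs Zeta: 4 to 5, Zeta.
Lambda vs Alpha: 6 to 3, Lambda.
Lambda vs Theta: 1 to 8, Theta.
Lambda vs Zeta: Lambda is ranked higher on 1 ballot, Zeta on 8. Zeta wins 8–1.
Alpha vs Theta: Theta, 8–1.
Alpha–Zeta: Zeta 8–1.
Theta vs Zeta: Theta, 5–4.
Alpha is beaten in every head-to-head and is the Condorcet loser.

Alpha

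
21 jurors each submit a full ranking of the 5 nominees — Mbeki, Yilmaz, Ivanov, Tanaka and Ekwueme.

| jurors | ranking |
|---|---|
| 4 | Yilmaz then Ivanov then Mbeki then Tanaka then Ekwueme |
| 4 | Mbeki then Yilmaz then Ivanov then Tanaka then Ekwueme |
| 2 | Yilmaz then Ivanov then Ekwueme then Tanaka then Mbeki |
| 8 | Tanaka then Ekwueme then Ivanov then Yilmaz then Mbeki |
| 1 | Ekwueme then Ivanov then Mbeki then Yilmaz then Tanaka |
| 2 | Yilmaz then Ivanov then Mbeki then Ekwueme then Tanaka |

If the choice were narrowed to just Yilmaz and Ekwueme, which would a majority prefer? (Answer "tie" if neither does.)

Ballots ranking Yilmaz above Ekwueme: 4 + 4 + 2 + 2 = 12.
Ballots ranking Ekwueme above Yilmaz: 21 − 12 = 9.
Yilmaz wins the head-to-head 12–9.

Yilmaz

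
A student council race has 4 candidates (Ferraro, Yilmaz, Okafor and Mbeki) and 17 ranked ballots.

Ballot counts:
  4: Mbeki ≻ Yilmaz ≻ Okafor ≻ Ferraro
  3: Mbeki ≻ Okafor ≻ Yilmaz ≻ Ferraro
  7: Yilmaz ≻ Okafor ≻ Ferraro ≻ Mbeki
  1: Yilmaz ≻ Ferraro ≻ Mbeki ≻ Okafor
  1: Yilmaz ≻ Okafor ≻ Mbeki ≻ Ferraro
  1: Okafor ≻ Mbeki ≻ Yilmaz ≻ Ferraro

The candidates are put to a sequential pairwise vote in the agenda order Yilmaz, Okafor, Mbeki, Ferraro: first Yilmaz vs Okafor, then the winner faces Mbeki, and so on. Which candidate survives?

Yilmaz

Round 1: Yilmaz vs Okafor — 13–4, Yilmaz advances.
Round 2: Yilmaz vs Mbeki — 9–8, Yilmaz advances.
Round 3: Yilmaz vs Ferraro — 17–0, Yilmaz advances.
Yilmaz survives the agenda.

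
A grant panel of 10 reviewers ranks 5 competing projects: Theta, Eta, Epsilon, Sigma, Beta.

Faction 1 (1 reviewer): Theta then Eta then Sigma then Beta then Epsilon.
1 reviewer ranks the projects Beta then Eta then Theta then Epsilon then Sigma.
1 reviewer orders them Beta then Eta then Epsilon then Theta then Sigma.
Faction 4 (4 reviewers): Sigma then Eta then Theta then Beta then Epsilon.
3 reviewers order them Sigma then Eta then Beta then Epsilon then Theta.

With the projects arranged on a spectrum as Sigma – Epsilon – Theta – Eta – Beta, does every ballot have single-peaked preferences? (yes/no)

Axis positions: Sigma=1, Epsilon=2, Theta=3, Eta=4, Beta=5.
Faction 1: ranking walks positions 3-4-1-5-2; Sigma is ranked above Epsilon even though Epsilon lies between Sigma and the peak Theta on the axis — preferences dip and rise again. Not single-peaked.
Faction 2 (peak Beta at position 5): ranking walks positions 5-4-3-2-1, expanding outward from the peak — single-peaked.
Faction 3: ranking walks positions 5-4-2-3-1; Epsilon is ranked above Theta even though Theta lies between Epsilon and the peak Beta on the axis — preferences dip and rise again. Not single-peaked.
Faction 4: ranking walks positions 1-4-3-5-2; Eta is ranked above Epsilon even though Epsilon lies between Eta and the peak Sigma on the axis — preferences dip and rise again. Not single-peaked.
Faction 5: ranking walks positions 1-4-5-2-3; Eta is ranked above Epsilon even though Epsilon lies between Eta and the peak Sigma on the axis — preferences dip and rise again. Not single-peaked.
Faction 1 violates single-peakedness, so the profile is not single-peaked on this axis.

no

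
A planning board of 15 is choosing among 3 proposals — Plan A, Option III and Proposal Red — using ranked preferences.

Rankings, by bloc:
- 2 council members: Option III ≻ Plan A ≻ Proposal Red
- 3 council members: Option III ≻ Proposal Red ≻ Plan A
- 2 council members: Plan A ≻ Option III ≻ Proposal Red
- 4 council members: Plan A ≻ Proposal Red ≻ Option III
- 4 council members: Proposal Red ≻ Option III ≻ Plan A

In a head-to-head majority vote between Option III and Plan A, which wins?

Ballots ranking Option III above Plan A: 2 + 3 + 4 = 9.
Ballots ranking Plan A above Option III: 15 − 9 = 6.
Option III wins the head-to-head 9–6.

Option III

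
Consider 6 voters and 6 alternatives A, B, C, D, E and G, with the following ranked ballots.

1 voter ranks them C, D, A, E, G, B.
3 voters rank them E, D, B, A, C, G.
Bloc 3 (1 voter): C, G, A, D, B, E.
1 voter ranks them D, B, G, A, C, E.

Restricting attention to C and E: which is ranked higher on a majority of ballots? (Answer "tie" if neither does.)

Ballots ranking C above E: 1 + 1 + 1 = 3.
Ballots ranking E above C: 6 − 3 = 3.
3–3: the pair ties.

tie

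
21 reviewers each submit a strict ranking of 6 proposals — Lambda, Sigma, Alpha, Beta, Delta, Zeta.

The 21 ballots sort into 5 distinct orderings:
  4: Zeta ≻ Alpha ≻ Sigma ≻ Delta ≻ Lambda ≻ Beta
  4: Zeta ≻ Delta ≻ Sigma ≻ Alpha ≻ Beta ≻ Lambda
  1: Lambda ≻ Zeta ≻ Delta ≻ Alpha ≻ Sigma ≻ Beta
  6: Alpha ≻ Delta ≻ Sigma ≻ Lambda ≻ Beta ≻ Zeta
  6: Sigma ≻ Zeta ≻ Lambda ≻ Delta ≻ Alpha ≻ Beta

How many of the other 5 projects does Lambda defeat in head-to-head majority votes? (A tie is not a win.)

1

Lambda against each rival (21 reviewers):
Lambda vs Sigma: 1 to 20, Sigma.
Lambda vs Alpha: Lambda is ranked higher on 1+6 = 7 ballots, Alpha on 14. Alpha wins 14–7.
Lambda vs Beta: 4+1+6+6 = 17 for Lambda, 4 for Beta — Lambda by 17–4.
Lambda vs Delta: Delta wins 14–7.
Lambda vs Zeta: Zeta, 14–7.
Lambda beats Beta; loses to Sigma, Alpha, Delta, Zeta — 1 pairwise win.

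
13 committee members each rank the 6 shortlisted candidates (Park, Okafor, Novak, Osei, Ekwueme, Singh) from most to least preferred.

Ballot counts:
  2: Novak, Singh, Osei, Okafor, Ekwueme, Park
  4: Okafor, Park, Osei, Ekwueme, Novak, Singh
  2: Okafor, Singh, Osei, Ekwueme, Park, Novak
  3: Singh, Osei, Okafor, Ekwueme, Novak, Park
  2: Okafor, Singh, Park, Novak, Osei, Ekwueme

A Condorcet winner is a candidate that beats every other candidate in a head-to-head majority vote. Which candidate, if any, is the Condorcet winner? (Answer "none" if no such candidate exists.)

Okafor

Check each pair by majority over 13 ballots:
Park vs Okafor: Park is ranked higher on 0 ballots, Okafor on 13. Okafor wins 13–0.
Park vs Novak: Park preferred on 4+2+2 = 8 ballots; Park wins 8–5.
Park vs Osei: 6 to 7, Osei.
Park vs Ekwueme: Park is ranked higher on 4+2 = 6 ballots, Ekwueme on 7. Ekwueme wins 7–6.
Park vs Singh: 4 for Park, 9 for Singh — Singh by 9–4.
Okafor vs Novak: 4+2+3+2 = 11 for Okafor, 2 for Novak — Okafor by 11–2.
Okafor vs Osei: 4+2+2 = 8 for Okafor, 5 for Osei — Okafor by 8–5.
Okafor vs Ekwueme: Okafor preferred on 2+4+2+3+2 = 13 ballots; Okafor wins 13–0.
Okafor vs Singh: 4+2+2 = 8 for Okafor, 5 for Singh — Okafor by 8–5.
Novak vs Osei: 2+2 = 4 for Novak, 9 for Osei — Osei by 9–4.
Novak vs Ekwueme: 4 to 9, Ekwueme.
Novak vs Singh: 6 to 7, Singh.
Osei vs Ekwueme: Osei is ranked higher on 2+4+2+3+2 = 13 ballots, Ekwueme on 0. Osei wins 13–0.
Osei vs Singh: Osei preferred on 4 ballots; Singh wins 9–4.
Ekwueme vs Singh: Ekwueme preferred on 4 ballots; Singh wins 9–4.
Only Okafor has no losses; Okafor is the Condorcet winner.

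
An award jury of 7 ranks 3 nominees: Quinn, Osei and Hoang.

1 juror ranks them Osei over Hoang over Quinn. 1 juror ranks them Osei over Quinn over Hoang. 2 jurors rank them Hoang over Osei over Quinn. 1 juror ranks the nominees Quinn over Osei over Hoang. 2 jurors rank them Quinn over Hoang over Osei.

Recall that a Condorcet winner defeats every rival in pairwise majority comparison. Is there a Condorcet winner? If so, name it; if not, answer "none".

Check each pair by majority over 7 ballots:
Quinn vs Osei: Quinn is ranked higher on 1+2 = 3 ballots, Osei on 4. Osei wins 4–3.
Quinn vs Hoang: 1+1+2 = 4 for Quinn, 3 for Hoang — Quinn by 4–3.
Osei vs Hoang: 1+1+1 = 3 for Osei, 4 for Hoang — Hoang by 4–3.
Every nominee loses at least once (Quinn loses to Osei; Osei loses to Hoang; Hoang loses to Quinn). The majority relation contains the cycle Quinn beats Hoang beats Osei beats Quinn, so there is no Condorcet winner.

none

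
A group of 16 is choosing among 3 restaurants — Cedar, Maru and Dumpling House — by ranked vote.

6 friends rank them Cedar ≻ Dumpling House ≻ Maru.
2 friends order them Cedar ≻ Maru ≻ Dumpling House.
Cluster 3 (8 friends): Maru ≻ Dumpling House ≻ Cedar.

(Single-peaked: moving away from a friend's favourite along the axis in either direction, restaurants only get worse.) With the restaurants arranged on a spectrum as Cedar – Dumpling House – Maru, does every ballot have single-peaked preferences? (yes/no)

no

Axis positions: Cedar=1, Dumpling House=2, Maru=3.
Cluster 1 (peak Cedar at position 1): ranking walks positions 1-2-3, expanding outward from the peak — single-peaked.
Cluster 2: ranking walks positions 1-3-2; Maru is ranked above Dumpling House even though Dumpling House lies between Maru and the peak Cedar on the axis — preferences dip and rise again. Not single-peaked.
Cluster 3 (peak Maru at position 3): ranking walks positions 3-2-1, expanding outward from the peak — single-peaked.
Cluster 2 violates single-peakedness, so the profile is not single-peaked on this axis.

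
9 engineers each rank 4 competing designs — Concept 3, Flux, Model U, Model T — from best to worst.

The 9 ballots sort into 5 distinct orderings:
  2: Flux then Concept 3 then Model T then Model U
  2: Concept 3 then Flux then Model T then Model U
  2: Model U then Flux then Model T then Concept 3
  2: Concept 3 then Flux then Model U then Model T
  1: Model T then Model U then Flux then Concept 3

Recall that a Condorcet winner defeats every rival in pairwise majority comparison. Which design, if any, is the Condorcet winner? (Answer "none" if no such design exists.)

Check each pair by majority over 9 ballots:
Concept 3 vs Flux: Flux wins 5–4.
Concept 3 vs Model U: Concept 3, 6–3.
Concept 3 vs Model T: Concept 3, 6–3.
Flux–Model U: Flux 6–3.
Flux vs Model T: Flux wins 8–1.
Model U vs Model T: Model T wins 5–4.
Only Flux has no losses; Flux is the Condorcet winner.

Flux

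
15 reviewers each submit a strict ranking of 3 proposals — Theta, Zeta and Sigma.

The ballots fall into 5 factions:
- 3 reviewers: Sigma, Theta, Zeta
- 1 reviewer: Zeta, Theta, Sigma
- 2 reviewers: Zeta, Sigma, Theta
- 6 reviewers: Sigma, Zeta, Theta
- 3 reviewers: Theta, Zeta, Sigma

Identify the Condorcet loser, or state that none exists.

Pairwise majorities:
Theta vs Zeta: 6 to 9, Zeta.
Theta–Sigma: Sigma 11–4.
Zeta vs Sigma: 1+2+3 = 6 for Zeta, 9 for Sigma — Sigma by 9–6.
Theta loses to every other project — it is the Condorcet loser.

Theta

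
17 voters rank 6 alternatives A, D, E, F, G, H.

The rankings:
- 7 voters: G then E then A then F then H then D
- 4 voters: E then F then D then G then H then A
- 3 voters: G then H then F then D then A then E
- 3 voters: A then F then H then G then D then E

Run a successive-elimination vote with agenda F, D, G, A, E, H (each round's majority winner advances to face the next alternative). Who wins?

G

Round 1: F vs D — 17–0, F advances.
Round 2: F vs G — 7–10, G advances.
Round 3: G vs A — 14–3, G advances.
Round 4: G vs E — 13–4, G advances.
Round 5: G vs H — 14–3, G advances.
The agenda winner is G.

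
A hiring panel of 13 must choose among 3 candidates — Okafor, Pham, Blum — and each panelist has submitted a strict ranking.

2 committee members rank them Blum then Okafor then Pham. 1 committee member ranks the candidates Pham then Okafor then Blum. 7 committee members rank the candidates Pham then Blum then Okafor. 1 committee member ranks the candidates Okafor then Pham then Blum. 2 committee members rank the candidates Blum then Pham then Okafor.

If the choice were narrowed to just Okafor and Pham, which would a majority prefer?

Pham

Ballots ranking Okafor above Pham: 2 + 1 = 3.
Ballots ranking Pham above Okafor: 13 − 3 = 10.
Pham wins the head-to-head 10–3.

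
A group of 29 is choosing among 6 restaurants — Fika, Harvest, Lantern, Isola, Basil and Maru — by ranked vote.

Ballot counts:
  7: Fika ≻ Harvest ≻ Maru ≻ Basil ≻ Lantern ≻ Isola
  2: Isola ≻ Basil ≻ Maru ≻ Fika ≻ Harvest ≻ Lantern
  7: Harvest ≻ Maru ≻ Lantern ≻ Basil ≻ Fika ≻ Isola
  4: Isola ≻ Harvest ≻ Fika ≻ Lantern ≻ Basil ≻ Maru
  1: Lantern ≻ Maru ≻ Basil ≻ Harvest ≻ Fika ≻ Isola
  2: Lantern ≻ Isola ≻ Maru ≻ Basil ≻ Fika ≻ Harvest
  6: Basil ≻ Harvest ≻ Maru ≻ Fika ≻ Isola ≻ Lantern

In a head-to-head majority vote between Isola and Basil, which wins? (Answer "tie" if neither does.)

Ballots ranking Isola above Basil: 2 + 4 + 2 = 8.
Ballots ranking Basil above Isola: 29 − 8 = 21.
Basil wins the head-to-head 21–8.

Basil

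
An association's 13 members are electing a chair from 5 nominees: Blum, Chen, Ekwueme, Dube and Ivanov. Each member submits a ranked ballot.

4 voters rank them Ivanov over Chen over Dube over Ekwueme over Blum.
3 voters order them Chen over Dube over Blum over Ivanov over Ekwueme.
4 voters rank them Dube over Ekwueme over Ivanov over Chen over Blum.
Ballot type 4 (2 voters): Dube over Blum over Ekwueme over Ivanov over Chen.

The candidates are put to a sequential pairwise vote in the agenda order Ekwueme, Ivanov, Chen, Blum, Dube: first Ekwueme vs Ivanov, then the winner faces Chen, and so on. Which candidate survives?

Round 1: Ekwueme vs Ivanov — 6–7, Ivanov advances.
Round 2: Ivanov vs Chen — 10–3, Ivanov advances.
Round 3: Ivanov vs Blum — 8–5, Ivanov advances.
Round 4: Ivanov vs Dube — 4–9, Dube advances.
Dube survives the agenda.

Dube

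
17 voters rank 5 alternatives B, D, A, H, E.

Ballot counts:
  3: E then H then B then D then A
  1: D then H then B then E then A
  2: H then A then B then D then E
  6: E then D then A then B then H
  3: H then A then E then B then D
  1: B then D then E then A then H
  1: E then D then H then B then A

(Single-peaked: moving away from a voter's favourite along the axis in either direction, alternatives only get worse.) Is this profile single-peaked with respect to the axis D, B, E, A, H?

Axis positions: D=1, B=2, E=3, A=4, H=5.
Cluster 1: ranking walks positions 3-5-2-1-4; H is ranked above A even though A lies between H and the peak E on the axis — preferences dip and rise again. Not single-peaked.
Cluster 2: ranking walks positions 1-5-2-3-4; H is ranked above B even though B lies between H and the peak D on the axis — preferences dip and rise again. Not single-peaked.
Cluster 3: ranking walks positions 5-4-2-1-3; B is ranked above E even though E lies between B and the peak H on the axis — preferences dip and rise again. Not single-peaked.
Cluster 4: ranking walks positions 3-1-4-2-5; D is ranked above B even though B lies between D and the peak E on the axis — preferences dip and rise again. Not single-peaked.
Cluster 5 (peak H at position 5): ranking walks positions 5-4-3-2-1, expanding outward from the peak — single-peaked.
Cluster 6 (peak B at position 2): ranking walks positions 2-1-3-4-5, expanding outward from the peak — single-peaked.
Cluster 7: ranking walks positions 3-1-5-2-4; D is ranked above B even though B lies between D and the peak E on the axis — preferences dip and rise again. Not single-peaked.
Cluster 1 violates single-peakedness, so the profile is not single-peaked on this axis.

no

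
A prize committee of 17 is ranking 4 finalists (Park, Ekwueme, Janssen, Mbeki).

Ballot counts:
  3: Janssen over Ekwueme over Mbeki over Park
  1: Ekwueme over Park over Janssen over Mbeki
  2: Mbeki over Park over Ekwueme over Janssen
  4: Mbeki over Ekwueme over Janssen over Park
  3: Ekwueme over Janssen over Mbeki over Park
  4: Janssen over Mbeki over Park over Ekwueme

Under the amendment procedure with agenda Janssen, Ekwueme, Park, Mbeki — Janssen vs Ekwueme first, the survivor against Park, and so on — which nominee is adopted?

Mbeki

Round 1: Janssen vs Ekwueme — 7–10, Ekwueme advances.
Round 2: Ekwueme vs Park — 11–6, Ekwueme advances.
Round 3: Ekwueme vs Mbeki — 7–10, Mbeki advances.
The agenda winner is Mbeki.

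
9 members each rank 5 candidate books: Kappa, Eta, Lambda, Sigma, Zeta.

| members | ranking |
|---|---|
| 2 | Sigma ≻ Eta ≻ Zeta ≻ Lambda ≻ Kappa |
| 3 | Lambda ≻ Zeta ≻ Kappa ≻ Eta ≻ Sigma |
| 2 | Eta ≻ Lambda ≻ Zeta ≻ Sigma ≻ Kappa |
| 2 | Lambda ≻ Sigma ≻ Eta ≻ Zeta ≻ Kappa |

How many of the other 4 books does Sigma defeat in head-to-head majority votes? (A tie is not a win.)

1

Sigma against each rival (9 members):
Sigma vs Kappa: Sigma wins 6–3.
Sigma vs Eta: Eta wins 5–4.
Sigma vs Lambda: Sigma is ranked higher on 2 ballots, Lambda on 7. Lambda wins 7–2.
Sigma vs Zeta: Zeta, 5–4.
Sigma beats Kappa; loses to Eta, Lambda, Zeta — 1 pairwise win.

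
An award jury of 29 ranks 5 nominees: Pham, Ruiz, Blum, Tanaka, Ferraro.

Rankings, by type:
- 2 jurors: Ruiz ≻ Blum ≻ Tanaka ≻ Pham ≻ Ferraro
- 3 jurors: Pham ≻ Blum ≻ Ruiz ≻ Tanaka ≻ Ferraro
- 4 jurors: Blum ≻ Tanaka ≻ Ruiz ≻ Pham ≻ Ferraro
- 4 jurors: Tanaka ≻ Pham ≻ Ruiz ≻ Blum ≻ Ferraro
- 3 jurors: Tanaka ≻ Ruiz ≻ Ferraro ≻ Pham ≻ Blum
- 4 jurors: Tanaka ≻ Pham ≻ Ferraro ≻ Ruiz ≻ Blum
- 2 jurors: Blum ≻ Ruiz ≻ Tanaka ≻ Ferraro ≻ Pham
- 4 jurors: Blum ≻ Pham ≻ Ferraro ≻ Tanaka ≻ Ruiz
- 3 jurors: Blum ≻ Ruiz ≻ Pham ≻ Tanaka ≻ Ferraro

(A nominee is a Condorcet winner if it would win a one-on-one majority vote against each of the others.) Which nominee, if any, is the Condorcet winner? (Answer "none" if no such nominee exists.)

Pairwise majorities:
Pham vs Ruiz: 3+4+4+4 = 15 for Pham, 14 for Ruiz — Pham by 15–14.
Pham vs Blum: 3+4+3+4 = 14 for Pham, 15 for Blum — Blum by 15–14.
Pham vs Tanaka: 10 to 19, Tanaka.
Pham vs Ferraro: Pham is ranked higher on 24 ballots, Ferraro on 5. Pham wins 24–5.
Ruiz vs Blum: 13 to 16, Blum.
Ruiz vs Tanaka: 2+3+2+3 = 10 for Ruiz, 19 for Tanaka — Tanaka by 19–10.
Ruiz vs Ferraro: 21 for Ruiz, 8 for Ferraro — Ruiz by 21–8.
Blum vs Tanaka: Blum preferred on 2+3+4+2+4+3 = 18 ballots; Blum wins 18–11.
Blum vs Ferraro: 22 to 7, Blum.
Tanaka vs Ferraro: 25 for Tanaka, 4 for Ferraro — Tanaka by 25–4.
Only Blum has no losses; Blum is the Condorcet winner.

Blum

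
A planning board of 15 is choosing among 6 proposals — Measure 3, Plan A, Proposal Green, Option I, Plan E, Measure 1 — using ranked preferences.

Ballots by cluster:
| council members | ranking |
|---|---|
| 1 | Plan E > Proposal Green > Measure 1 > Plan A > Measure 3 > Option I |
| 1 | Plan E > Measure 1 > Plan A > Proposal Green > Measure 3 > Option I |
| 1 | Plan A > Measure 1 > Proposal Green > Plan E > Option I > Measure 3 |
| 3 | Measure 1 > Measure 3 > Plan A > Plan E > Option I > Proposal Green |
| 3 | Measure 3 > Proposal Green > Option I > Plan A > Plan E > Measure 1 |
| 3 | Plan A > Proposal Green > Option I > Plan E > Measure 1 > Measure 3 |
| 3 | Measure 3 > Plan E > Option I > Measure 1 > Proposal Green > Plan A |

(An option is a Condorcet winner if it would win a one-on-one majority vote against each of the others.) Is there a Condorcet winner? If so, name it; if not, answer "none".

none

Check each pair by majority over 15 ballots:
Measure 3–Plan A: Measure 3 9–6.
Measure 3 vs Proposal Green: Measure 3 is ranked higher on 3+3+3 = 9 ballots, Proposal Green on 6. Measure 3 wins 9–6.
Measure 3–Option I: Measure 3 11–4.
Measure 3 vs Plan E: Measure 3 preferred on 3+3+3 = 9 ballots; Measure 3 wins 9–6.
Measure 3 vs Measure 1: Measure 1 wins 9–6.
Plan A vs Proposal Green: Plan A preferred on 1+1+3+3 = 8 ballots; Plan A wins 8–7.
Plan A vs Option I: Plan A preferred on 1+1+1+3+3 = 9 ballots; Plan A wins 9–6.
Plan A vs Plan E: Plan A, 10–5.
Plan A vs Measure 1: 1+3+3 = 7 for Plan A, 8 for Measure 1 — Measure 1 by 8–7.
Proposal Green–Option I: Proposal Green 9–6.
Proposal Green vs Plan E: Plan E wins 8–7.
Proposal Green–Measure 1: Measure 1 8–7.
Option I vs Plan E: Plan E wins 9–6.
Option I vs Measure 1: Option I preferred on 3+3+3 = 9 ballots; Option I wins 9–6.
Plan E vs Measure 1: Plan E preferred on 1+1+3+3+3 = 11 ballots; Plan E wins 11–4.
Each option drops at least one matchup (Measure 3 loses to Measure 1; Plan A loses to Measure 3; Proposal Green loses to Measure 3; Option I loses to Measure 3; Plan E loses to Measure 3; Measure 1 loses to Option I); the cycle Measure 3 → Option I → Measure 1 → Measure 3 rules out a Condorcet winner.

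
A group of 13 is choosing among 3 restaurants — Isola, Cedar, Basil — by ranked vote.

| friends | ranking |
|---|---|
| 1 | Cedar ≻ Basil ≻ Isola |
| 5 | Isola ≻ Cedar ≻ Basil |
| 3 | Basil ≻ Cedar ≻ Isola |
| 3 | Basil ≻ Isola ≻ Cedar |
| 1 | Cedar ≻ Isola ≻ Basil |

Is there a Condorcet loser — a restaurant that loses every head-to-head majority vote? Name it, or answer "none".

Head-to-head results (13 friends):
Isola–Cedar: Isola 8–5.
Isola vs Basil: Isola is ranked higher on 5+1 = 6 ballots, Basil on 7. Basil wins 7–6.
Cedar–Basil: Cedar 7–6.
Every restaurant wins at least one matchup (Isola beats Cedar; Cedar beats Basil; Basil beats Isola), so there is no Condorcet loser.

none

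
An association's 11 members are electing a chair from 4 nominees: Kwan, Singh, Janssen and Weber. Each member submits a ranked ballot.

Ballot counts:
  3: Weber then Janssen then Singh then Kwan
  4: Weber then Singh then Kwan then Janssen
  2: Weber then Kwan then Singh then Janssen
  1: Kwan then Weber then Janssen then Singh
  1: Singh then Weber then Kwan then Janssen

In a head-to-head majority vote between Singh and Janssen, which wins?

Ballots ranking Singh above Janssen: 4 + 2 + 1 = 7.
Ballots ranking Janssen above Singh: 11 − 7 = 4.
Singh wins the head-to-head 7–4.

Singh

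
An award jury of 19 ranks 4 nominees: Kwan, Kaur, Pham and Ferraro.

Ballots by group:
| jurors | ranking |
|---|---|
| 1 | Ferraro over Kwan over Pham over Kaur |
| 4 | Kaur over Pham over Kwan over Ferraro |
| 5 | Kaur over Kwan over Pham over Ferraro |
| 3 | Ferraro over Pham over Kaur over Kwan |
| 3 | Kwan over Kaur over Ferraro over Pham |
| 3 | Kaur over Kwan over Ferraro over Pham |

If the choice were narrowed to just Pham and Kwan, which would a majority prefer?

Ballots ranking Pham above Kwan: 4 + 3 = 7.
Ballots ranking Kwan above Pham: 19 − 7 = 12.
Kwan wins the head-to-head 12–7.

Kwan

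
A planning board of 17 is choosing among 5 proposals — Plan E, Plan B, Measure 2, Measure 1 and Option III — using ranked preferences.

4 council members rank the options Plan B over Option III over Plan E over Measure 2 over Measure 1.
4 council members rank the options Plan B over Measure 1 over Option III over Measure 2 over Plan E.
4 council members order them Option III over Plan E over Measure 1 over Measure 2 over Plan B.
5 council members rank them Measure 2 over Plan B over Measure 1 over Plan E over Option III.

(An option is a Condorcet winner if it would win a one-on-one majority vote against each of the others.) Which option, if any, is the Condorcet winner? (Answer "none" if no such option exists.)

none

Check each pair by majority over 17 ballots:
Plan E–Plan B: Plan B 13–4.
Plan E–Measure 2: Measure 2 9–8.
Plan E vs Measure 1: 8 to 9, Measure 1.
Plan E vs Option III: Option III, 12–5.
Plan B vs Measure 2: Plan B preferred on 4+4 = 8 ballots; Measure 2 wins 9–8.
Plan B vs Measure 1: Plan B, 13–4.
Plan B vs Option III: Plan B, 13–4.
Measure 2 vs Measure 1: Measure 2 preferred on 4+5 = 9 ballots; Measure 2 wins 9–8.
Measure 2 vs Option III: Option III, 12–5.
Measure 1 vs Option III: 9 to 8, Measure 1.
Each option drops at least one matchup (Plan E loses to Plan B; Plan B loses to Measure 2; Measure 2 loses to Option III; Measure 1 loses to Plan B; Option III loses to Plan B); the cycle Plan B > Option III > Measure 2 > Plan B rules out a Condorcet winner.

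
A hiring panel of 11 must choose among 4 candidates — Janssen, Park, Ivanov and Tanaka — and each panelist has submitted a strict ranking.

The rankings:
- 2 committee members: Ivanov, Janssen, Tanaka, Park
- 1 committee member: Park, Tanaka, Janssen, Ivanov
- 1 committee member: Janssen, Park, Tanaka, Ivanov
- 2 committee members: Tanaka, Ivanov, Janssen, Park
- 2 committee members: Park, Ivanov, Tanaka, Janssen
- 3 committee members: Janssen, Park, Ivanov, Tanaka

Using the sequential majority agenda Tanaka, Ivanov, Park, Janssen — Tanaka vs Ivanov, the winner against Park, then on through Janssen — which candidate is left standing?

Round 1: Tanaka vs Ivanov — 4–7, Ivanov advances.
Round 2: Ivanov vs Park — 4–7, Park advances.
Round 3: Park vs Janssen — 3–8, Janssen advances.
The agenda winner is Janssen.

Janssen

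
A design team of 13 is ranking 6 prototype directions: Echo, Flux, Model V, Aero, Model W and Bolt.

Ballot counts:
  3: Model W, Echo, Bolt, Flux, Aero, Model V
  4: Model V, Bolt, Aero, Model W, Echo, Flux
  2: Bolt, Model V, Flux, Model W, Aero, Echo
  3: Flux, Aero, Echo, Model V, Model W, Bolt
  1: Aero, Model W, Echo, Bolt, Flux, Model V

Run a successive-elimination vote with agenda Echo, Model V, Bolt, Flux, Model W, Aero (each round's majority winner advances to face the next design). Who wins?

Aero

Round 1: Echo vs Model V — 7–6, Echo advances.
Round 2: Echo vs Bolt — 7–6, Echo advances.
Round 3: Echo vs Flux — 8–5, Echo advances.
Round 4: Echo vs Model W — 3–10, Model W advances.
Round 5: Model W vs Aero — 5–8, Aero advances.
The agenda winner is Aero.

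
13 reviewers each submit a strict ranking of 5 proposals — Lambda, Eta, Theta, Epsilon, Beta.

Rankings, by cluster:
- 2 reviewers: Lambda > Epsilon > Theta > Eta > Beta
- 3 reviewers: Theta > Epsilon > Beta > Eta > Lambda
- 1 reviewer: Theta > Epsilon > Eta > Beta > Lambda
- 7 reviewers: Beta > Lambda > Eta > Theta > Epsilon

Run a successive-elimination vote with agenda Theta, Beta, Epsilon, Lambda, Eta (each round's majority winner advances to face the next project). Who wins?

Beta

Round 1: Theta vs Beta — 6–7, Beta advances.
Round 2: Beta vs Epsilon — 7–6, Beta advances.
Round 3: Beta vs Lambda — 11–2, Beta advances.
Round 4: Beta vs Eta — 10–3, Beta advances.
The agenda winner is Beta.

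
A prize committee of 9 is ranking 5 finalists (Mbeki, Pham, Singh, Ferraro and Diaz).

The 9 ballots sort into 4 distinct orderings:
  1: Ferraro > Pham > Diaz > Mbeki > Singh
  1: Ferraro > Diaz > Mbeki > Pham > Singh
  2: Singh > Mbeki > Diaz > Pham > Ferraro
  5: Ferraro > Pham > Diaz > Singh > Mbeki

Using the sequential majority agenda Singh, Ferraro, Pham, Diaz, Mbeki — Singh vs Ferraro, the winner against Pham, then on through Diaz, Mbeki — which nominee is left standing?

Round 1: Singh vs Ferraro — 2–7, Ferraro advances.
Round 2: Ferraro vs Pham — 7–2, Ferraro advances.
Round 3: Ferraro vs Diaz — 7–2, Ferraro advances.
Round 4: Ferraro vs Mbeki — 7–2, Ferraro advances.
Ferraro survives the agenda.

Ferraro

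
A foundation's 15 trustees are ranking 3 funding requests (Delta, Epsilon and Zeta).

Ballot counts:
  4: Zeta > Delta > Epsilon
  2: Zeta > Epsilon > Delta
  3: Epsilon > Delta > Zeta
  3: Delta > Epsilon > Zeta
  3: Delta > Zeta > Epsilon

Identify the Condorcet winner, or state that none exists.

Head-to-head results (15 reviewers):
Delta vs Epsilon: Delta wins 10–5.
Delta vs Zeta: Delta wins 9–6.
Epsilon–Zeta: Zeta 9–6.
Delta wins every pairwise contest, so Delta is the Condorcet winner.

Delta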